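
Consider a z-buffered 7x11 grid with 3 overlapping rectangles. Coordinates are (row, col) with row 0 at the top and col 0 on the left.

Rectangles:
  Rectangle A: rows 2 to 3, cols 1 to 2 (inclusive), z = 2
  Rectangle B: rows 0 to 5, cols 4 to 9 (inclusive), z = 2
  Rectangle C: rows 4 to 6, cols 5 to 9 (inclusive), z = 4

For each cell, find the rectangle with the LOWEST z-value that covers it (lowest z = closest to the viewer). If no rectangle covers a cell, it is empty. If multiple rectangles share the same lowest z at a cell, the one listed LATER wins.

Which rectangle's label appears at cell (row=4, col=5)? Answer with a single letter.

Answer: B

Derivation:
Check cell (4,5):
  A: rows 2-3 cols 1-2 -> outside (row miss)
  B: rows 0-5 cols 4-9 z=2 -> covers; best now B (z=2)
  C: rows 4-6 cols 5-9 z=4 -> covers; best now B (z=2)
Winner: B at z=2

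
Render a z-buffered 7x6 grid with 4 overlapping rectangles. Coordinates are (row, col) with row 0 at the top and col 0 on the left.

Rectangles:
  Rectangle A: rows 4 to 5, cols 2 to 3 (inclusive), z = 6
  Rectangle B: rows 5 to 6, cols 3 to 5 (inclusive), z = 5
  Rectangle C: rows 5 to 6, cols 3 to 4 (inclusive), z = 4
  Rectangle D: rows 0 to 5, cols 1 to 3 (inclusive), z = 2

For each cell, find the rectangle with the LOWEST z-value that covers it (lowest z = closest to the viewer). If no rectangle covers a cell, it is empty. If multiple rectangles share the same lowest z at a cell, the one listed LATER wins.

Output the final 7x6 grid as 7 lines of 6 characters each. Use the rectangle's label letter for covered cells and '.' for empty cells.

.DDD..
.DDD..
.DDD..
.DDD..
.DDD..
.DDDCB
...CCB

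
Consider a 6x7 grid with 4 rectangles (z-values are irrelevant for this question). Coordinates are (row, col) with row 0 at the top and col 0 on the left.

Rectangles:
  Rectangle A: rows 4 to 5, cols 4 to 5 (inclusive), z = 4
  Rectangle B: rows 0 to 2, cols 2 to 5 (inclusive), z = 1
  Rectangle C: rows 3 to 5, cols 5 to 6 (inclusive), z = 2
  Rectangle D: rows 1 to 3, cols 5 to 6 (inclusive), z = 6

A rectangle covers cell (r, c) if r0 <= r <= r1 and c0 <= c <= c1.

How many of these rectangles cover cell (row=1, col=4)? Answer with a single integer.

Check cell (1,4):
  A: rows 4-5 cols 4-5 -> outside (row miss)
  B: rows 0-2 cols 2-5 -> covers
  C: rows 3-5 cols 5-6 -> outside (row miss)
  D: rows 1-3 cols 5-6 -> outside (col miss)
Count covering = 1

Answer: 1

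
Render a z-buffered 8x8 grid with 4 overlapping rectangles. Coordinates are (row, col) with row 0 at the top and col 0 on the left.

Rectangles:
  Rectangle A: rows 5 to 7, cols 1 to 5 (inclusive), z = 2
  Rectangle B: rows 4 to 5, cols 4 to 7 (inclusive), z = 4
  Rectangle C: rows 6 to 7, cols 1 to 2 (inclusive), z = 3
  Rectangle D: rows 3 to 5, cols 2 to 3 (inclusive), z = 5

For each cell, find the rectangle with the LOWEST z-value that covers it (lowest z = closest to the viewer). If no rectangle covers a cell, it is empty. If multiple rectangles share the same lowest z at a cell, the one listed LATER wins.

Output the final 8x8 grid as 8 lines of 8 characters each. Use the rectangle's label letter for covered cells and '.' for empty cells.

........
........
........
..DD....
..DDBBBB
.AAAAABB
.AAAAA..
.AAAAA..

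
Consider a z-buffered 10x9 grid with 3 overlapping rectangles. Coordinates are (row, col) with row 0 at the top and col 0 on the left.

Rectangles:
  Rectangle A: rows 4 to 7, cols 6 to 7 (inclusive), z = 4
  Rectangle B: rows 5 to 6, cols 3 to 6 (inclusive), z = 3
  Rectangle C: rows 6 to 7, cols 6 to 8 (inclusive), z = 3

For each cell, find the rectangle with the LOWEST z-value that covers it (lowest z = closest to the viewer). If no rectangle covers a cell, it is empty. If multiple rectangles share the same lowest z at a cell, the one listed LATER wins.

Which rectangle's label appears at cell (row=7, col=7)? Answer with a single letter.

Check cell (7,7):
  A: rows 4-7 cols 6-7 z=4 -> covers; best now A (z=4)
  B: rows 5-6 cols 3-6 -> outside (row miss)
  C: rows 6-7 cols 6-8 z=3 -> covers; best now C (z=3)
Winner: C at z=3

Answer: C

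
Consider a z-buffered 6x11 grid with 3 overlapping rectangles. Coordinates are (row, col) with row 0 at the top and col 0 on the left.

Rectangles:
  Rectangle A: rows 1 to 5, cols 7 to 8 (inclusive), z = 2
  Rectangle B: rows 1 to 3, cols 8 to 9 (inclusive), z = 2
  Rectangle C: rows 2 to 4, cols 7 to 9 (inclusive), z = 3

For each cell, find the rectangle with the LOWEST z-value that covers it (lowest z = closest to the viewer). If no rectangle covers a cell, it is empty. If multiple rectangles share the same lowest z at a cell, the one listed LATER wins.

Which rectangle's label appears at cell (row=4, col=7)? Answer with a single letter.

Answer: A

Derivation:
Check cell (4,7):
  A: rows 1-5 cols 7-8 z=2 -> covers; best now A (z=2)
  B: rows 1-3 cols 8-9 -> outside (row miss)
  C: rows 2-4 cols 7-9 z=3 -> covers; best now A (z=2)
Winner: A at z=2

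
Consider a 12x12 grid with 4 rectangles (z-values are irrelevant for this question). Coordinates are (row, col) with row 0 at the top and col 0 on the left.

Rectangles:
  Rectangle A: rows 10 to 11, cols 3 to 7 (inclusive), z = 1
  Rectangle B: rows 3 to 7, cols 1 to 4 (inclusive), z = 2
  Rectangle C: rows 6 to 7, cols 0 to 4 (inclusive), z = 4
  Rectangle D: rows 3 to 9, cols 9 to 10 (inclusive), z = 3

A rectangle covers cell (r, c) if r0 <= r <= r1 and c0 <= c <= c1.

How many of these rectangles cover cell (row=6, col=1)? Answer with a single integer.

Check cell (6,1):
  A: rows 10-11 cols 3-7 -> outside (row miss)
  B: rows 3-7 cols 1-4 -> covers
  C: rows 6-7 cols 0-4 -> covers
  D: rows 3-9 cols 9-10 -> outside (col miss)
Count covering = 2

Answer: 2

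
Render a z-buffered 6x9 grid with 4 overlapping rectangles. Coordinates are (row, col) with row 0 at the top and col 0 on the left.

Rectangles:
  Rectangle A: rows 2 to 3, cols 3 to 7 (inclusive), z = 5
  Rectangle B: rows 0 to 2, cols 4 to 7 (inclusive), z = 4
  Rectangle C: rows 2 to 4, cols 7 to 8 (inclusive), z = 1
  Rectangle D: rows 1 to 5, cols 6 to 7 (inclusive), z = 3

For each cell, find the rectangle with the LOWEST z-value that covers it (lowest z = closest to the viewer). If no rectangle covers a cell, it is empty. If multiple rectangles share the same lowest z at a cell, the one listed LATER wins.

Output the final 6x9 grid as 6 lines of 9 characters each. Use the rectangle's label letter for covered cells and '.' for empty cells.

....BBBB.
....BBDD.
...ABBDCC
...AAADCC
......DCC
......DD.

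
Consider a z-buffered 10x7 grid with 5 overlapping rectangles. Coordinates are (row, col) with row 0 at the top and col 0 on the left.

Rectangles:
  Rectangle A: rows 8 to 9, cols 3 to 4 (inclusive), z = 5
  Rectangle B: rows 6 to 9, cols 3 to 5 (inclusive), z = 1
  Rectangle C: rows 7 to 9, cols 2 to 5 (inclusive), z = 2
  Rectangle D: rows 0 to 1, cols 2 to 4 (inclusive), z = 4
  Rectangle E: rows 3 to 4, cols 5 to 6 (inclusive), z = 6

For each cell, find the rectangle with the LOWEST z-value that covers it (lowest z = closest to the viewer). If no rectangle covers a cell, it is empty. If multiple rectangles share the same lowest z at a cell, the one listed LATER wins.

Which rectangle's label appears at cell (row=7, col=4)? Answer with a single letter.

Check cell (7,4):
  A: rows 8-9 cols 3-4 -> outside (row miss)
  B: rows 6-9 cols 3-5 z=1 -> covers; best now B (z=1)
  C: rows 7-9 cols 2-5 z=2 -> covers; best now B (z=1)
  D: rows 0-1 cols 2-4 -> outside (row miss)
  E: rows 3-4 cols 5-6 -> outside (row miss)
Winner: B at z=1

Answer: B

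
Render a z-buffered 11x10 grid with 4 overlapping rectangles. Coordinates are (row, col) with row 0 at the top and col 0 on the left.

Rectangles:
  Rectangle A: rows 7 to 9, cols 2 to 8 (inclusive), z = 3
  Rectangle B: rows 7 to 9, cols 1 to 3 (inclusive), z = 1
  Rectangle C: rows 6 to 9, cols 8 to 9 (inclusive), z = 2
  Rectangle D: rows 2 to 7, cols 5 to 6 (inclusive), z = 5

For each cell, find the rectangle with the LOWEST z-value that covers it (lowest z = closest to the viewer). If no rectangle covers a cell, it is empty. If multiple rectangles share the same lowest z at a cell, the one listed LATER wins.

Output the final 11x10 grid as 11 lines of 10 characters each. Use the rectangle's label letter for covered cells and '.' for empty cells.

..........
..........
.....DD...
.....DD...
.....DD...
.....DD...
.....DD.CC
.BBBAAAACC
.BBBAAAACC
.BBBAAAACC
..........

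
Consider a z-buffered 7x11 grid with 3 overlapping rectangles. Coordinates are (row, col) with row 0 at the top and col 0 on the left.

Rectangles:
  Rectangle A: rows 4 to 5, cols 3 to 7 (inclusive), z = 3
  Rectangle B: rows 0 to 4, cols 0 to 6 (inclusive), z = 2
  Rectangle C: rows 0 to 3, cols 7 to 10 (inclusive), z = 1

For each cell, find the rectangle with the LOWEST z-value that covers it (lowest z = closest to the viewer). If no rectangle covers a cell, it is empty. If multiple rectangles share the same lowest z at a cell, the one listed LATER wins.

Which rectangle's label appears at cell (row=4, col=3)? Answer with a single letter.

Answer: B

Derivation:
Check cell (4,3):
  A: rows 4-5 cols 3-7 z=3 -> covers; best now A (z=3)
  B: rows 0-4 cols 0-6 z=2 -> covers; best now B (z=2)
  C: rows 0-3 cols 7-10 -> outside (row miss)
Winner: B at z=2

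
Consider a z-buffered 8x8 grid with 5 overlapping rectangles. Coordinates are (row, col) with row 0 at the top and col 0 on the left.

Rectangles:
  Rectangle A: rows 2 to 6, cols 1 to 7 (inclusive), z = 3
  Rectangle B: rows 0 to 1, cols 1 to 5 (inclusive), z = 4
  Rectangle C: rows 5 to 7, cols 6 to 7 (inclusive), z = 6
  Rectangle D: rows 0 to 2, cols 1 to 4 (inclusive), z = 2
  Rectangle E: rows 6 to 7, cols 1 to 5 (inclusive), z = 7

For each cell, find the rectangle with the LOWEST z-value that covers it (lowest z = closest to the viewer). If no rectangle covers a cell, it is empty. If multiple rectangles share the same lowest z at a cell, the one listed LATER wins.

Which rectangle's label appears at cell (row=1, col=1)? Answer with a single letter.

Answer: D

Derivation:
Check cell (1,1):
  A: rows 2-6 cols 1-7 -> outside (row miss)
  B: rows 0-1 cols 1-5 z=4 -> covers; best now B (z=4)
  C: rows 5-7 cols 6-7 -> outside (row miss)
  D: rows 0-2 cols 1-4 z=2 -> covers; best now D (z=2)
  E: rows 6-7 cols 1-5 -> outside (row miss)
Winner: D at z=2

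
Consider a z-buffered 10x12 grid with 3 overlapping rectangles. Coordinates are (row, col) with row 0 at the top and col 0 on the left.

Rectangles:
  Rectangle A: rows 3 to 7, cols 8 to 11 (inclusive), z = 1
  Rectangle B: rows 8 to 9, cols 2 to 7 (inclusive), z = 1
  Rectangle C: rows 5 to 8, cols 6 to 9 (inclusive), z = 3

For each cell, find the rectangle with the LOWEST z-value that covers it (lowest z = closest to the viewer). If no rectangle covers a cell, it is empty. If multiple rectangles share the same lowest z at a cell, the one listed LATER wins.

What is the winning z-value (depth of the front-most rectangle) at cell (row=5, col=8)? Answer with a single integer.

Answer: 1

Derivation:
Check cell (5,8):
  A: rows 3-7 cols 8-11 z=1 -> covers; best now A (z=1)
  B: rows 8-9 cols 2-7 -> outside (row miss)
  C: rows 5-8 cols 6-9 z=3 -> covers; best now A (z=1)
Winner: A at z=1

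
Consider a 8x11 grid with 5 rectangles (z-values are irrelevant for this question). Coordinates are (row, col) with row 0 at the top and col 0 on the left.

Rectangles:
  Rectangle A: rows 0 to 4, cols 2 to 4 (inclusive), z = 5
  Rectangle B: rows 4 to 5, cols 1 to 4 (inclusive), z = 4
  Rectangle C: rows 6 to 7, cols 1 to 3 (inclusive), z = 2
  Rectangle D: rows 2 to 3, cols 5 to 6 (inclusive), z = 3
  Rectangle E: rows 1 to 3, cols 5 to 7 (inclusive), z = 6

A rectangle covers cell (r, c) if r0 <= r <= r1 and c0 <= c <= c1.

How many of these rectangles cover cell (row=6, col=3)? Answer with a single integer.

Check cell (6,3):
  A: rows 0-4 cols 2-4 -> outside (row miss)
  B: rows 4-5 cols 1-4 -> outside (row miss)
  C: rows 6-7 cols 1-3 -> covers
  D: rows 2-3 cols 5-6 -> outside (row miss)
  E: rows 1-3 cols 5-7 -> outside (row miss)
Count covering = 1

Answer: 1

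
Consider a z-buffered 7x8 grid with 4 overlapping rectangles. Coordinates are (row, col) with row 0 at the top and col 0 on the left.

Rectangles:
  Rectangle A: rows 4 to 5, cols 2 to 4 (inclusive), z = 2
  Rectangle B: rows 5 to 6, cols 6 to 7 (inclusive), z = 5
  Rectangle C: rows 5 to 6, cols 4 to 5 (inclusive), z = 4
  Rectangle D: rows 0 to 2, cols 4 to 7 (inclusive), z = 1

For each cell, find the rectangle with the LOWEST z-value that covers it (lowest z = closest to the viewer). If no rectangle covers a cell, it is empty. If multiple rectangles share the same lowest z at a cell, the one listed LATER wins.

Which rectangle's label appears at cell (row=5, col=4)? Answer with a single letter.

Answer: A

Derivation:
Check cell (5,4):
  A: rows 4-5 cols 2-4 z=2 -> covers; best now A (z=2)
  B: rows 5-6 cols 6-7 -> outside (col miss)
  C: rows 5-6 cols 4-5 z=4 -> covers; best now A (z=2)
  D: rows 0-2 cols 4-7 -> outside (row miss)
Winner: A at z=2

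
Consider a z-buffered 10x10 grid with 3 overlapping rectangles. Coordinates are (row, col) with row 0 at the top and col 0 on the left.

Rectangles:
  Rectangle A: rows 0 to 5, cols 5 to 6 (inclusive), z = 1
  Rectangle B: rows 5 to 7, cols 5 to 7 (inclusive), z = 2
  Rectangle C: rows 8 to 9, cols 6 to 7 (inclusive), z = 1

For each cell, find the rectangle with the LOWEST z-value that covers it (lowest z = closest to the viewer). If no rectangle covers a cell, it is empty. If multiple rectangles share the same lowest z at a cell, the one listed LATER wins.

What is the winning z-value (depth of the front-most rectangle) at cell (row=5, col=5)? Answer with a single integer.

Check cell (5,5):
  A: rows 0-5 cols 5-6 z=1 -> covers; best now A (z=1)
  B: rows 5-7 cols 5-7 z=2 -> covers; best now A (z=1)
  C: rows 8-9 cols 6-7 -> outside (row miss)
Winner: A at z=1

Answer: 1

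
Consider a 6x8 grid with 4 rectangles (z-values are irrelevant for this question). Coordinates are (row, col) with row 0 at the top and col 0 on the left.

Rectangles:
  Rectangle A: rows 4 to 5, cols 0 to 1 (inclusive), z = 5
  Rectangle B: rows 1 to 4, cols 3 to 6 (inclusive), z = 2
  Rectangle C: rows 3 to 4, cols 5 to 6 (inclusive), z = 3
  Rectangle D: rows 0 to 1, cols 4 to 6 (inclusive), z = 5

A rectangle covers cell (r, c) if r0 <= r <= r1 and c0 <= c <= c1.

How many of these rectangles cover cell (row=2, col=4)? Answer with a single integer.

Check cell (2,4):
  A: rows 4-5 cols 0-1 -> outside (row miss)
  B: rows 1-4 cols 3-6 -> covers
  C: rows 3-4 cols 5-6 -> outside (row miss)
  D: rows 0-1 cols 4-6 -> outside (row miss)
Count covering = 1

Answer: 1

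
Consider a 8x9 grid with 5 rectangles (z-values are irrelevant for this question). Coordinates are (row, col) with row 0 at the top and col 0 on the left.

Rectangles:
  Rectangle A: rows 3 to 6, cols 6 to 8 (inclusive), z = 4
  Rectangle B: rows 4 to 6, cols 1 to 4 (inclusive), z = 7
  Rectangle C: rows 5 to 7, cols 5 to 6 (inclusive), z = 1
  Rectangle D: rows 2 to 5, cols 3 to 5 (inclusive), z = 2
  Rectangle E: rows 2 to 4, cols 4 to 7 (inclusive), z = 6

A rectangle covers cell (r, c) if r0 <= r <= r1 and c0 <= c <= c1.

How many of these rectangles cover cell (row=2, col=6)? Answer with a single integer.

Check cell (2,6):
  A: rows 3-6 cols 6-8 -> outside (row miss)
  B: rows 4-6 cols 1-4 -> outside (row miss)
  C: rows 5-7 cols 5-6 -> outside (row miss)
  D: rows 2-5 cols 3-5 -> outside (col miss)
  E: rows 2-4 cols 4-7 -> covers
Count covering = 1

Answer: 1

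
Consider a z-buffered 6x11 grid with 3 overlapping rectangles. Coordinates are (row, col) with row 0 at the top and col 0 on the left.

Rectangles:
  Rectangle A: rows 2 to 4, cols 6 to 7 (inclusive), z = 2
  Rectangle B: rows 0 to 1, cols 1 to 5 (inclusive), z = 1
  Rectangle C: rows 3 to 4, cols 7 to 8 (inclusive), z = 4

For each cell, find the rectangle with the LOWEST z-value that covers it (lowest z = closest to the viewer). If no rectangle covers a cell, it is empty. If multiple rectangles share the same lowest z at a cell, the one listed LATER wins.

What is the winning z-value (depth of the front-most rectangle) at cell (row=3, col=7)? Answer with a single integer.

Check cell (3,7):
  A: rows 2-4 cols 6-7 z=2 -> covers; best now A (z=2)
  B: rows 0-1 cols 1-5 -> outside (row miss)
  C: rows 3-4 cols 7-8 z=4 -> covers; best now A (z=2)
Winner: A at z=2

Answer: 2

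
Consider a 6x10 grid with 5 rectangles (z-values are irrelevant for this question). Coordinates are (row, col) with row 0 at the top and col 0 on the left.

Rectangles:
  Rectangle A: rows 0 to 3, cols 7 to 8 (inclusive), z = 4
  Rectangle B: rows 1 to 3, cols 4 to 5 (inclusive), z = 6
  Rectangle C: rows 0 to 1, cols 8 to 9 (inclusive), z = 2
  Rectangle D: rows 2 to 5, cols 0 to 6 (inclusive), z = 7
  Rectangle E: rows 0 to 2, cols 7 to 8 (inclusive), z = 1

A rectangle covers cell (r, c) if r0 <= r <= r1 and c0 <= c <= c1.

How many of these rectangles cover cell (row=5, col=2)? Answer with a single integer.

Check cell (5,2):
  A: rows 0-3 cols 7-8 -> outside (row miss)
  B: rows 1-3 cols 4-5 -> outside (row miss)
  C: rows 0-1 cols 8-9 -> outside (row miss)
  D: rows 2-5 cols 0-6 -> covers
  E: rows 0-2 cols 7-8 -> outside (row miss)
Count covering = 1

Answer: 1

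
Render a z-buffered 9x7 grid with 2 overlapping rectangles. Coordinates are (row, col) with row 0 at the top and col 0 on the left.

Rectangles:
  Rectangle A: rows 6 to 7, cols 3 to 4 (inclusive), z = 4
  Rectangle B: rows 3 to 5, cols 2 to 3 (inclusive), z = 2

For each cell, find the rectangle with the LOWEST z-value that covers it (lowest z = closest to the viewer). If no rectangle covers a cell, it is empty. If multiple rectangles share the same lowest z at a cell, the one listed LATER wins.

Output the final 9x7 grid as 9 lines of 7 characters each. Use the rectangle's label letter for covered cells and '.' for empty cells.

.......
.......
.......
..BB...
..BB...
..BB...
...AA..
...AA..
.......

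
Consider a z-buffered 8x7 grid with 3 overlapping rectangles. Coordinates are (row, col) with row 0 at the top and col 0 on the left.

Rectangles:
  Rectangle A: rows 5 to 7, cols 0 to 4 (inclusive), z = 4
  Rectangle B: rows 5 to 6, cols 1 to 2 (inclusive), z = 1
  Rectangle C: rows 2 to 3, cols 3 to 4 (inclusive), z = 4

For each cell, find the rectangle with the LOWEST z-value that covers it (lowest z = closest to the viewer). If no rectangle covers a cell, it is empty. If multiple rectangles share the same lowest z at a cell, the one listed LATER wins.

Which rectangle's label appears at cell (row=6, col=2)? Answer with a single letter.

Answer: B

Derivation:
Check cell (6,2):
  A: rows 5-7 cols 0-4 z=4 -> covers; best now A (z=4)
  B: rows 5-6 cols 1-2 z=1 -> covers; best now B (z=1)
  C: rows 2-3 cols 3-4 -> outside (row miss)
Winner: B at z=1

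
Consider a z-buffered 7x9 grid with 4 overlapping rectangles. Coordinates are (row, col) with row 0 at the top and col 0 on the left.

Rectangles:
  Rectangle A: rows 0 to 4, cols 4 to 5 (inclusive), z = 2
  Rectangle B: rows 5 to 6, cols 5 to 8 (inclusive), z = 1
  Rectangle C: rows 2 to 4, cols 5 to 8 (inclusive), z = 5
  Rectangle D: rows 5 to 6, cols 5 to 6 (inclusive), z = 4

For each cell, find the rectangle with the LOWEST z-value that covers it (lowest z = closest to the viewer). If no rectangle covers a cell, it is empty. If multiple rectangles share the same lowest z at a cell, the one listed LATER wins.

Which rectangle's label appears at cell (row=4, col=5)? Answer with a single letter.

Check cell (4,5):
  A: rows 0-4 cols 4-5 z=2 -> covers; best now A (z=2)
  B: rows 5-6 cols 5-8 -> outside (row miss)
  C: rows 2-4 cols 5-8 z=5 -> covers; best now A (z=2)
  D: rows 5-6 cols 5-6 -> outside (row miss)
Winner: A at z=2

Answer: A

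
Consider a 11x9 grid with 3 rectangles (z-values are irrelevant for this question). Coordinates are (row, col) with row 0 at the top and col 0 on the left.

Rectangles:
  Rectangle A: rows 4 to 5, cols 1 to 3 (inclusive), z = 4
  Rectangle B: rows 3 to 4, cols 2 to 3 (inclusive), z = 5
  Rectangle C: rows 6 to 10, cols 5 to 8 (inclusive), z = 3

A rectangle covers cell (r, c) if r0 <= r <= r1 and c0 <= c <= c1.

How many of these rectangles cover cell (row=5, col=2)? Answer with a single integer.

Answer: 1

Derivation:
Check cell (5,2):
  A: rows 4-5 cols 1-3 -> covers
  B: rows 3-4 cols 2-3 -> outside (row miss)
  C: rows 6-10 cols 5-8 -> outside (row miss)
Count covering = 1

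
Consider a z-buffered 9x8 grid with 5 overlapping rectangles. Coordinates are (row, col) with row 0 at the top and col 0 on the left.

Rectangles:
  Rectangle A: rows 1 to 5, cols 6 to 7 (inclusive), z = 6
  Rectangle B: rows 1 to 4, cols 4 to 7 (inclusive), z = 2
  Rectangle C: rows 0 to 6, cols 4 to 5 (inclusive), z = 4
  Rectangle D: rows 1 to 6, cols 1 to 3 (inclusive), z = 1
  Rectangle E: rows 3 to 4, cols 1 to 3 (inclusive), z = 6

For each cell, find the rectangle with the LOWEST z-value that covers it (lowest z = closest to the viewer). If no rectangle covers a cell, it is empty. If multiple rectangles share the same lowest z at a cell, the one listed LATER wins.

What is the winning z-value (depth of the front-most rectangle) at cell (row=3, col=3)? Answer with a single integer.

Answer: 1

Derivation:
Check cell (3,3):
  A: rows 1-5 cols 6-7 -> outside (col miss)
  B: rows 1-4 cols 4-7 -> outside (col miss)
  C: rows 0-6 cols 4-5 -> outside (col miss)
  D: rows 1-6 cols 1-3 z=1 -> covers; best now D (z=1)
  E: rows 3-4 cols 1-3 z=6 -> covers; best now D (z=1)
Winner: D at z=1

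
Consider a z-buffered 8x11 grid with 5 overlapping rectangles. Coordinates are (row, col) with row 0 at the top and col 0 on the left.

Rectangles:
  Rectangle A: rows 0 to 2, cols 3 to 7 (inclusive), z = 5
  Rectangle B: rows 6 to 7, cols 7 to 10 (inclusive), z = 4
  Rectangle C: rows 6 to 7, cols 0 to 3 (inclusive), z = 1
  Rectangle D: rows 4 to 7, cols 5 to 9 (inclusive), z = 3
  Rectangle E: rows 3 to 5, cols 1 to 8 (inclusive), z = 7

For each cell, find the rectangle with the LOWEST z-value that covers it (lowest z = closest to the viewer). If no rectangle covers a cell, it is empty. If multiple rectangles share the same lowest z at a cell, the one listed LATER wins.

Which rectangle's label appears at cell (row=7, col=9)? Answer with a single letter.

Check cell (7,9):
  A: rows 0-2 cols 3-7 -> outside (row miss)
  B: rows 6-7 cols 7-10 z=4 -> covers; best now B (z=4)
  C: rows 6-7 cols 0-3 -> outside (col miss)
  D: rows 4-7 cols 5-9 z=3 -> covers; best now D (z=3)
  E: rows 3-5 cols 1-8 -> outside (row miss)
Winner: D at z=3

Answer: D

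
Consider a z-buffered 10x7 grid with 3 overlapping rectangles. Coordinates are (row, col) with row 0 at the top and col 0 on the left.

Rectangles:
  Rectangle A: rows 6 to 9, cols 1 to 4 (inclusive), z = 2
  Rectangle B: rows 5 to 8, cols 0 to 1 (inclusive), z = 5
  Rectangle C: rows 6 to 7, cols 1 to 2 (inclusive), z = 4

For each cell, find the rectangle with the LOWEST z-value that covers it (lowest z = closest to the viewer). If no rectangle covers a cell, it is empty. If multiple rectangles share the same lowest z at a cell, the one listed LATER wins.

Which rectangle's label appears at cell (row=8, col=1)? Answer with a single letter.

Answer: A

Derivation:
Check cell (8,1):
  A: rows 6-9 cols 1-4 z=2 -> covers; best now A (z=2)
  B: rows 5-8 cols 0-1 z=5 -> covers; best now A (z=2)
  C: rows 6-7 cols 1-2 -> outside (row miss)
Winner: A at z=2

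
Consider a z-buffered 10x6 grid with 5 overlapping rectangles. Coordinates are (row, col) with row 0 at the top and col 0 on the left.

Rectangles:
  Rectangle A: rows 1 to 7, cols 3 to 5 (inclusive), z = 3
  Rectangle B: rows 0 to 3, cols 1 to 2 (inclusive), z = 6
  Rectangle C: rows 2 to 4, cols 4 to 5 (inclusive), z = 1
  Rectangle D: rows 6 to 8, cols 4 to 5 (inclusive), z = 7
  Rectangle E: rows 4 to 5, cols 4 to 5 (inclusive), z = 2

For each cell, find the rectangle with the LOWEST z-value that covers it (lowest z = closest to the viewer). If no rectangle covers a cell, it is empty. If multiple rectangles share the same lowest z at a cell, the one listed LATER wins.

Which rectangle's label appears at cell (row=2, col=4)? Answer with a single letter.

Check cell (2,4):
  A: rows 1-7 cols 3-5 z=3 -> covers; best now A (z=3)
  B: rows 0-3 cols 1-2 -> outside (col miss)
  C: rows 2-4 cols 4-5 z=1 -> covers; best now C (z=1)
  D: rows 6-8 cols 4-5 -> outside (row miss)
  E: rows 4-5 cols 4-5 -> outside (row miss)
Winner: C at z=1

Answer: C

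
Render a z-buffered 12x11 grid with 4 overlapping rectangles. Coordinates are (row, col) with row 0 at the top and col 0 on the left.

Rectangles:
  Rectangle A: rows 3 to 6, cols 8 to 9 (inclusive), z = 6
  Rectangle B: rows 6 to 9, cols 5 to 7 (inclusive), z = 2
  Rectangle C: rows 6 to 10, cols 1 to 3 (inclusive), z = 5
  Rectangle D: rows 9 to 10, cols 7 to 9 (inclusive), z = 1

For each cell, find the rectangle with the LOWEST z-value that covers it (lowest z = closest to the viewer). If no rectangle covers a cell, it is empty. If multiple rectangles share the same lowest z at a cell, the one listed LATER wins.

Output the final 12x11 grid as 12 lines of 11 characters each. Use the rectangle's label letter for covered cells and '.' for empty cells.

...........
...........
...........
........AA.
........AA.
........AA.
.CCC.BBBAA.
.CCC.BBB...
.CCC.BBB...
.CCC.BBDDD.
.CCC...DDD.
...........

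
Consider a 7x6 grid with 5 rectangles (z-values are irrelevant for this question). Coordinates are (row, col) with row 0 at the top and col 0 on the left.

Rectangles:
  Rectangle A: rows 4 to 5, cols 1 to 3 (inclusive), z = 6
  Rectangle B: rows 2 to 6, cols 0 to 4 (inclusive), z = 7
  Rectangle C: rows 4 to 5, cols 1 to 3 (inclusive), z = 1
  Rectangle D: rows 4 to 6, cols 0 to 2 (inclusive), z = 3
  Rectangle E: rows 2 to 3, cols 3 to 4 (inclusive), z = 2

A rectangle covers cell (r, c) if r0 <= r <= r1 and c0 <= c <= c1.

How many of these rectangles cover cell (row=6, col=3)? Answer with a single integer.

Check cell (6,3):
  A: rows 4-5 cols 1-3 -> outside (row miss)
  B: rows 2-6 cols 0-4 -> covers
  C: rows 4-5 cols 1-3 -> outside (row miss)
  D: rows 4-6 cols 0-2 -> outside (col miss)
  E: rows 2-3 cols 3-4 -> outside (row miss)
Count covering = 1

Answer: 1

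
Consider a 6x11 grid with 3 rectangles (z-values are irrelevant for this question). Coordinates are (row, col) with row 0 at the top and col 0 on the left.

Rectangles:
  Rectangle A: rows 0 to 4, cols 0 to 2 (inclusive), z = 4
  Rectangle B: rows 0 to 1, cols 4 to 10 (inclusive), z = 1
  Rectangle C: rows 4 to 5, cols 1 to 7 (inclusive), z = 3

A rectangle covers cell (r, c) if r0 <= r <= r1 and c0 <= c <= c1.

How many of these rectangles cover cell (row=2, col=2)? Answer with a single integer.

Answer: 1

Derivation:
Check cell (2,2):
  A: rows 0-4 cols 0-2 -> covers
  B: rows 0-1 cols 4-10 -> outside (row miss)
  C: rows 4-5 cols 1-7 -> outside (row miss)
Count covering = 1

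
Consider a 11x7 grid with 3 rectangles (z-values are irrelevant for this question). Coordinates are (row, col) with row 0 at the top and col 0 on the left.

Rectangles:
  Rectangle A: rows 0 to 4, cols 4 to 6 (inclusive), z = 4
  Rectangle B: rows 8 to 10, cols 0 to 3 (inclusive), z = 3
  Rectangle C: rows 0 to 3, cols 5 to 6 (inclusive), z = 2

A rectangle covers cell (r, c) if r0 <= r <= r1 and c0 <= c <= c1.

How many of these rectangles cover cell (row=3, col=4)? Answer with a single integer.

Check cell (3,4):
  A: rows 0-4 cols 4-6 -> covers
  B: rows 8-10 cols 0-3 -> outside (row miss)
  C: rows 0-3 cols 5-6 -> outside (col miss)
Count covering = 1

Answer: 1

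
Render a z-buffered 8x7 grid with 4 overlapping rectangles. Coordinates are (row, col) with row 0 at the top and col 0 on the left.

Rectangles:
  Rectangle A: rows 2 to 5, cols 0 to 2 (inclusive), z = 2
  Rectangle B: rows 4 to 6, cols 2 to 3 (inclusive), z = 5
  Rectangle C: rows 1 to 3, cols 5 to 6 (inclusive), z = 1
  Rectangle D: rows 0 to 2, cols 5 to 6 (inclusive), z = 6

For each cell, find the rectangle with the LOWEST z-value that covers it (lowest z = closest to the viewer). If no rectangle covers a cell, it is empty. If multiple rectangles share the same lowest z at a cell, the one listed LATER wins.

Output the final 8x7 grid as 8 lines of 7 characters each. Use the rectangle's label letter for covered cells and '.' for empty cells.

.....DD
.....CC
AAA..CC
AAA..CC
AAAB...
AAAB...
..BB...
.......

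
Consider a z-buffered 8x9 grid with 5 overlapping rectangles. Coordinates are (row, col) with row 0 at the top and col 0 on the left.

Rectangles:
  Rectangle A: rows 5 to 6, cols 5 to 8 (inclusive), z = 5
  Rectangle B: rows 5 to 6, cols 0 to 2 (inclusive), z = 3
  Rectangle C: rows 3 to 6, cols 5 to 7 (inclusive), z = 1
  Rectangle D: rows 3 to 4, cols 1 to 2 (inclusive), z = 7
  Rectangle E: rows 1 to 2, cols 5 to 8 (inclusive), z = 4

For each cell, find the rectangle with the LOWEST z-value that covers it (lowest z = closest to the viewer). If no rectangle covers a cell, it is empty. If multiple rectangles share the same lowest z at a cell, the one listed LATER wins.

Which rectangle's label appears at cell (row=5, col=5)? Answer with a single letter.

Answer: C

Derivation:
Check cell (5,5):
  A: rows 5-6 cols 5-8 z=5 -> covers; best now A (z=5)
  B: rows 5-6 cols 0-2 -> outside (col miss)
  C: rows 3-6 cols 5-7 z=1 -> covers; best now C (z=1)
  D: rows 3-4 cols 1-2 -> outside (row miss)
  E: rows 1-2 cols 5-8 -> outside (row miss)
Winner: C at z=1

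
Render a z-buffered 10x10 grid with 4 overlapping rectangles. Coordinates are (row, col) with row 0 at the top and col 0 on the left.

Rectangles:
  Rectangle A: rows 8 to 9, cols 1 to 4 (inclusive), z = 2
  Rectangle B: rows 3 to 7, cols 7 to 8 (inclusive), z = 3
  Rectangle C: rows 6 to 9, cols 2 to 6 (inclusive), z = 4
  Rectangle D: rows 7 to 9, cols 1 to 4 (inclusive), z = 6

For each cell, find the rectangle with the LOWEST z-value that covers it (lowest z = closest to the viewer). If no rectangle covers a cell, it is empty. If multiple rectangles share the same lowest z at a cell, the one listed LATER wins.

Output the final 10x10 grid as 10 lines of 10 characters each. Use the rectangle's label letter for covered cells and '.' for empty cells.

..........
..........
..........
.......BB.
.......BB.
.......BB.
..CCCCCBB.
.DCCCCCBB.
.AAAACC...
.AAAACC...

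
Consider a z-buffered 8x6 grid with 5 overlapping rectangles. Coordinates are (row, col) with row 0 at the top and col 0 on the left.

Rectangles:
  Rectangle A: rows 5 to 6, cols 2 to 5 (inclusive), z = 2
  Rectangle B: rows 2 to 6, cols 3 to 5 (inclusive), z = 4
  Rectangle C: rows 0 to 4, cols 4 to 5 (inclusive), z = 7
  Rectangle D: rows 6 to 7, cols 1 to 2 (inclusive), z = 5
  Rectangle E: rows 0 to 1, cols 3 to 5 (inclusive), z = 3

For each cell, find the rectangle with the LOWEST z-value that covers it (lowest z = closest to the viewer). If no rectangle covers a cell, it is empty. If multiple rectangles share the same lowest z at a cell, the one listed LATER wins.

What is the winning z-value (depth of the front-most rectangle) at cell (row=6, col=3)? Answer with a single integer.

Check cell (6,3):
  A: rows 5-6 cols 2-5 z=2 -> covers; best now A (z=2)
  B: rows 2-6 cols 3-5 z=4 -> covers; best now A (z=2)
  C: rows 0-4 cols 4-5 -> outside (row miss)
  D: rows 6-7 cols 1-2 -> outside (col miss)
  E: rows 0-1 cols 3-5 -> outside (row miss)
Winner: A at z=2

Answer: 2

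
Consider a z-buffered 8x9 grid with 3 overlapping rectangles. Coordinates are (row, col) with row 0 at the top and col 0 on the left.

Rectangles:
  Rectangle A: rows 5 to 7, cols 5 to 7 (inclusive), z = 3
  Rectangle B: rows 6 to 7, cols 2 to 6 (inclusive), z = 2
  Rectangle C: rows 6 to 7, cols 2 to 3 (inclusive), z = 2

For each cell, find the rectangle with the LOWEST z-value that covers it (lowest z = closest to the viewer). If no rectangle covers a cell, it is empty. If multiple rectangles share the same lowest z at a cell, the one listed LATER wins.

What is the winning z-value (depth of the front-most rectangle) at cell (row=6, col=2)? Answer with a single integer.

Check cell (6,2):
  A: rows 5-7 cols 5-7 -> outside (col miss)
  B: rows 6-7 cols 2-6 z=2 -> covers; best now B (z=2)
  C: rows 6-7 cols 2-3 z=2 -> covers; best now C (z=2)
Winner: C at z=2

Answer: 2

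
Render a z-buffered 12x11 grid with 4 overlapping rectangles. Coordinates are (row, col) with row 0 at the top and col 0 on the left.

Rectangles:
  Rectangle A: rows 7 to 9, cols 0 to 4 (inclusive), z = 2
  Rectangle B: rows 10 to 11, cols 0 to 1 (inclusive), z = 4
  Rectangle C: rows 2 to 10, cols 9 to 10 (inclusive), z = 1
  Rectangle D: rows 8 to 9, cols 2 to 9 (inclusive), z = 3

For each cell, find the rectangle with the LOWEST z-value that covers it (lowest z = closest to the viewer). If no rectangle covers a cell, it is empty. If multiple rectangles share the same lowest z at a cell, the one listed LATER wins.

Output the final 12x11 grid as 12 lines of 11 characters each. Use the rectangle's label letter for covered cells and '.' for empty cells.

...........
...........
.........CC
.........CC
.........CC
.........CC
.........CC
AAAAA....CC
AAAAADDDDCC
AAAAADDDDCC
BB.......CC
BB.........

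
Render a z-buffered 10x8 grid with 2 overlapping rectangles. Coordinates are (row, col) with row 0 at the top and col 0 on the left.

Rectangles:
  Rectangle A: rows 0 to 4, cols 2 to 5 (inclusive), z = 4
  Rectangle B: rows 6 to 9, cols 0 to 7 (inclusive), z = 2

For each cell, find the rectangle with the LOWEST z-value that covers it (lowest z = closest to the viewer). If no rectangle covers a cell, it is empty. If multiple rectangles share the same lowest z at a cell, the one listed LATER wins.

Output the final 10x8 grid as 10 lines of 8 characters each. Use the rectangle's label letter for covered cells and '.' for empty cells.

..AAAA..
..AAAA..
..AAAA..
..AAAA..
..AAAA..
........
BBBBBBBB
BBBBBBBB
BBBBBBBB
BBBBBBBB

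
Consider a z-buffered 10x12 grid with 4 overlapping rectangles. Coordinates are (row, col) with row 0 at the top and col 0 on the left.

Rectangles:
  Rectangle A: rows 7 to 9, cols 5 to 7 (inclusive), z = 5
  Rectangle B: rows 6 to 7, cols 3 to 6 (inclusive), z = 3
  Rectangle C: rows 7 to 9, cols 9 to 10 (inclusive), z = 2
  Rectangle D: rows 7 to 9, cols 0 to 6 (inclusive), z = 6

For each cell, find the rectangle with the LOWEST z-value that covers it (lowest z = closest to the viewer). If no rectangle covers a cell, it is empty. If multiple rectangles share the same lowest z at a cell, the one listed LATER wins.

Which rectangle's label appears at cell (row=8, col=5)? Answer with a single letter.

Check cell (8,5):
  A: rows 7-9 cols 5-7 z=5 -> covers; best now A (z=5)
  B: rows 6-7 cols 3-6 -> outside (row miss)
  C: rows 7-9 cols 9-10 -> outside (col miss)
  D: rows 7-9 cols 0-6 z=6 -> covers; best now A (z=5)
Winner: A at z=5

Answer: A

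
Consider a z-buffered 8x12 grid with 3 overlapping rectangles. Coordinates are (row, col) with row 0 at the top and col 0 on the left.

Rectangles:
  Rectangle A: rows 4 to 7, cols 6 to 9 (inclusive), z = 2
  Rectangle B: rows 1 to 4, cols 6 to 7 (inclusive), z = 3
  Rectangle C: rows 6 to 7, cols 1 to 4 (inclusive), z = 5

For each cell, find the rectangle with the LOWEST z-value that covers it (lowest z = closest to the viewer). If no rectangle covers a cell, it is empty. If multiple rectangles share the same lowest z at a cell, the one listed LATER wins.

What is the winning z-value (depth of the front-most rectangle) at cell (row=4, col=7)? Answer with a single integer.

Answer: 2

Derivation:
Check cell (4,7):
  A: rows 4-7 cols 6-9 z=2 -> covers; best now A (z=2)
  B: rows 1-4 cols 6-7 z=3 -> covers; best now A (z=2)
  C: rows 6-7 cols 1-4 -> outside (row miss)
Winner: A at z=2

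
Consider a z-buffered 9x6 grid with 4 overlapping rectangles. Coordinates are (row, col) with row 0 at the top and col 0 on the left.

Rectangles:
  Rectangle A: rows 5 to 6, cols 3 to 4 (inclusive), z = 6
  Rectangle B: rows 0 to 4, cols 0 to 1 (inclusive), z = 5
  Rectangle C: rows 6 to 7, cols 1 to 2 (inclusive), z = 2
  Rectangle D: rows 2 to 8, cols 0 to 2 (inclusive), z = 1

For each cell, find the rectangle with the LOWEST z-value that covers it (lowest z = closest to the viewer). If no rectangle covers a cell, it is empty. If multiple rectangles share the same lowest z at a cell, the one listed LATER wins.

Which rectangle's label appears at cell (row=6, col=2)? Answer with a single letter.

Answer: D

Derivation:
Check cell (6,2):
  A: rows 5-6 cols 3-4 -> outside (col miss)
  B: rows 0-4 cols 0-1 -> outside (row miss)
  C: rows 6-7 cols 1-2 z=2 -> covers; best now C (z=2)
  D: rows 2-8 cols 0-2 z=1 -> covers; best now D (z=1)
Winner: D at z=1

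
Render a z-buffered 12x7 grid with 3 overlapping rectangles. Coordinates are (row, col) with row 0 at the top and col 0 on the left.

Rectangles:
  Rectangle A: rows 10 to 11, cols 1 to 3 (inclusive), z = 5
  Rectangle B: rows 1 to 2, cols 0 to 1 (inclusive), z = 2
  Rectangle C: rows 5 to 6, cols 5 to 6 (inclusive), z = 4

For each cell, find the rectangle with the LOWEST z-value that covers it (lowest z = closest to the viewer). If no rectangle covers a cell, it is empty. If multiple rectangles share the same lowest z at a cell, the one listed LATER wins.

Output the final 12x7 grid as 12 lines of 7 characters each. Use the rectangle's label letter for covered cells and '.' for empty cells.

.......
BB.....
BB.....
.......
.......
.....CC
.....CC
.......
.......
.......
.AAA...
.AAA...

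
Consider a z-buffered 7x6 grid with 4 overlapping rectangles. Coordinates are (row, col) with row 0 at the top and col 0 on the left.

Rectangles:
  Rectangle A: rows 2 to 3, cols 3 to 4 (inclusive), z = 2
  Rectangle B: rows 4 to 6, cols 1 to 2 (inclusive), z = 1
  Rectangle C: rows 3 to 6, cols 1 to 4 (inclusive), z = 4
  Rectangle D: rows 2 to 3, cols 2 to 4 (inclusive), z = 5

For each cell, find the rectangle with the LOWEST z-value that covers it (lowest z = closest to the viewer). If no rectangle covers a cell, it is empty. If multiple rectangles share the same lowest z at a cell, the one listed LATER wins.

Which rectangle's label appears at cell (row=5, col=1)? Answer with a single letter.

Answer: B

Derivation:
Check cell (5,1):
  A: rows 2-3 cols 3-4 -> outside (row miss)
  B: rows 4-6 cols 1-2 z=1 -> covers; best now B (z=1)
  C: rows 3-6 cols 1-4 z=4 -> covers; best now B (z=1)
  D: rows 2-3 cols 2-4 -> outside (row miss)
Winner: B at z=1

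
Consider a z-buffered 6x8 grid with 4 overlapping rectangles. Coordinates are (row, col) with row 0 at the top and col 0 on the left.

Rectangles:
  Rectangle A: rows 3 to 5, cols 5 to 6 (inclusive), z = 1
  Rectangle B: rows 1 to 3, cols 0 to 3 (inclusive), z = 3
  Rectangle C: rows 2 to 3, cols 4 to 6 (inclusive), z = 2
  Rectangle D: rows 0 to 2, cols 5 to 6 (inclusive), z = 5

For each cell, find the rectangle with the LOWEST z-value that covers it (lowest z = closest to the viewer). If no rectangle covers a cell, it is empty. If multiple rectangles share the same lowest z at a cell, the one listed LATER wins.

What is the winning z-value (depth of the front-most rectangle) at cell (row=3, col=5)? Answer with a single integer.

Answer: 1

Derivation:
Check cell (3,5):
  A: rows 3-5 cols 5-6 z=1 -> covers; best now A (z=1)
  B: rows 1-3 cols 0-3 -> outside (col miss)
  C: rows 2-3 cols 4-6 z=2 -> covers; best now A (z=1)
  D: rows 0-2 cols 5-6 -> outside (row miss)
Winner: A at z=1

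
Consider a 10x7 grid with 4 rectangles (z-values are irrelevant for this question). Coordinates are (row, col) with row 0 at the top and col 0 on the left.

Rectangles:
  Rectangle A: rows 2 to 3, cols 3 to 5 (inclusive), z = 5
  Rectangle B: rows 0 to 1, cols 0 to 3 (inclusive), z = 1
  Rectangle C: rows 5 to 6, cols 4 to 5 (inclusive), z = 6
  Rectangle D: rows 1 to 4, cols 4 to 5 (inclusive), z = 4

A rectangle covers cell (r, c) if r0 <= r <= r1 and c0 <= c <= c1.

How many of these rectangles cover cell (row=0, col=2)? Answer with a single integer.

Check cell (0,2):
  A: rows 2-3 cols 3-5 -> outside (row miss)
  B: rows 0-1 cols 0-3 -> covers
  C: rows 5-6 cols 4-5 -> outside (row miss)
  D: rows 1-4 cols 4-5 -> outside (row miss)
Count covering = 1

Answer: 1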